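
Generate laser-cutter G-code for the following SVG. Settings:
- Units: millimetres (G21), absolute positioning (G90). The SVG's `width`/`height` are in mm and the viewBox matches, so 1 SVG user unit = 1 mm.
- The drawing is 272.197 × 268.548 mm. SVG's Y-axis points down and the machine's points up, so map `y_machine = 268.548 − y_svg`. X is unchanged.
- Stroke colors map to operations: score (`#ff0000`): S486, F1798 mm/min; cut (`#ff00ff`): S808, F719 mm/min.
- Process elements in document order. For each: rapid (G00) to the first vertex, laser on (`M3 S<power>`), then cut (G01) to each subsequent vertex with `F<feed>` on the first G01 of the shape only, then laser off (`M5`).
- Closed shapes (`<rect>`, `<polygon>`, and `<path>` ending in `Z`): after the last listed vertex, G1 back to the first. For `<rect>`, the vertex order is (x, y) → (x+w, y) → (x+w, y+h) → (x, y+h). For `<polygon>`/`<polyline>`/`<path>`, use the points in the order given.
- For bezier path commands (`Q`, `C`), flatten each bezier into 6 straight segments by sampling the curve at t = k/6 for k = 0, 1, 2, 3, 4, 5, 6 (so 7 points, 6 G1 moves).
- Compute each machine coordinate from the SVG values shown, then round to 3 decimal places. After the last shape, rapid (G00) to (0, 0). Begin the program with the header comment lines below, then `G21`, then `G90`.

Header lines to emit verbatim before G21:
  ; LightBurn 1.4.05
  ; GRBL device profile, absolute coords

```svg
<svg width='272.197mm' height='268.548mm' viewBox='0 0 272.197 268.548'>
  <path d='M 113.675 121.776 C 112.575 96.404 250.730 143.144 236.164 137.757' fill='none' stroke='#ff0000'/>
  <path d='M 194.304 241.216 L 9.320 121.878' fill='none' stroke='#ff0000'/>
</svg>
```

Since the viewBox matches the mm dimensions, user units are millimetres directly. The only transform is the Y-flip y_m = 268.548 − y_svg.

Shape 1 is a cubic bezier drawn with `<path>`. Its stroke #ff0000 means score at S486, F1798. After flipping Y the toolpath is (113.675,146.772) → (123.378,154.024) → (148.179,152.708) → (179.969,146.276) → (210.637,138.178) → (232.072,131.866) → (236.164,130.791).

Shape 2 is a line segment drawn with `<path>`. Its stroke #ff0000 means score at S486, F1798. After flipping Y the toolpath is (194.304,27.332) → (9.320,146.670).

; LightBurn 1.4.05
; GRBL device profile, absolute coords
G21
G90
G00 X113.675 Y146.772
M3 S486
G01 X123.378 Y154.024 F1798
G01 X148.179 Y152.708
G01 X179.969 Y146.276
G01 X210.637 Y138.178
G01 X232.072 Y131.866
G01 X236.164 Y130.791
M5
G00 X194.304 Y27.332
M3 S486
G01 X9.320 Y146.670 F1798
M5
G00 X0.000 Y0.000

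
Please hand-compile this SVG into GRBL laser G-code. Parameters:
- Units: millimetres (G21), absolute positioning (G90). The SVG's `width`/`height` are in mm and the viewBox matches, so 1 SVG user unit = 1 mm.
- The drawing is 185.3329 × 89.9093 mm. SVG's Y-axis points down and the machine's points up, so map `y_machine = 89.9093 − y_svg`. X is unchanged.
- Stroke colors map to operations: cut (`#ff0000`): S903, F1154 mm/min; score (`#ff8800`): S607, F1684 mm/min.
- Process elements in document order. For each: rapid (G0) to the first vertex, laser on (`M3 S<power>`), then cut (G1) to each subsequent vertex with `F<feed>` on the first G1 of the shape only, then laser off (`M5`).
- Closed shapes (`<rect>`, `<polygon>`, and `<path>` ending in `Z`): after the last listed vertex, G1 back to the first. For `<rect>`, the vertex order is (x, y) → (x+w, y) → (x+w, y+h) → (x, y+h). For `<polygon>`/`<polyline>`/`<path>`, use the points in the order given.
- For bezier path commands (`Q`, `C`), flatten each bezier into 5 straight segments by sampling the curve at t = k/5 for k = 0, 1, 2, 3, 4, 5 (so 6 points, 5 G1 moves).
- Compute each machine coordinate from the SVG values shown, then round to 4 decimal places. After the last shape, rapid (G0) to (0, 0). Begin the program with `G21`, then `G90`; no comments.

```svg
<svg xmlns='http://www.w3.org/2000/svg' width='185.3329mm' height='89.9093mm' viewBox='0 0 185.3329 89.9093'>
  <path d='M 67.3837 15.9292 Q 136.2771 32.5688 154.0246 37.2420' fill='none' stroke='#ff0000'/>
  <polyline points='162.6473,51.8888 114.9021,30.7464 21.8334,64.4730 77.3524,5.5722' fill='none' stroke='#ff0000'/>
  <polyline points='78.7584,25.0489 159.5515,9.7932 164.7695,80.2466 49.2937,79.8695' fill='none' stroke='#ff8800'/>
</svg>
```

G21
G90
G0 X67.3837 Y73.9801
M3 S903
G1 X92.8952 Y67.8029 F1154
G1 X114.3151 Y62.5830
G1 X131.6433 Y58.3205
G1 X144.8798 Y55.0152
G1 X154.0246 Y52.6673
M5
G0 X162.6473 Y38.0205
M3 S903
G1 X114.9021 Y59.1629 F1154
G1 X21.8334 Y25.4363
G1 X77.3524 Y84.3371
M5
G0 X78.7584 Y64.8604
M3 S607
G1 X159.5515 Y80.1161 F1684
G1 X164.7695 Y9.6627
G1 X49.2937 Y10.0398
M5
G0 X0.0000 Y0.0000

1 u = 1 mm; y_m = 89.9093 − y.

[1] `<path>` quadratic bezier, #ff0000→cut S903 F1154: (67.3837,73.9801) → (92.8952,67.8029) → (114.3151,62.5830) → (131.6433,58.3205) → (144.8798,55.0152) → (154.0246,52.6673)

[2] `<polyline>` open polyline, #ff0000→cut S903 F1154: (162.6473,38.0205) → (114.9021,59.1629) → (21.8334,25.4363) → (77.3524,84.3371)

[3] `<polyline>` open polyline, #ff8800→score S607 F1684: (78.7584,64.8604) → (159.5515,80.1161) → (164.7695,9.6627) → (49.2937,10.0398)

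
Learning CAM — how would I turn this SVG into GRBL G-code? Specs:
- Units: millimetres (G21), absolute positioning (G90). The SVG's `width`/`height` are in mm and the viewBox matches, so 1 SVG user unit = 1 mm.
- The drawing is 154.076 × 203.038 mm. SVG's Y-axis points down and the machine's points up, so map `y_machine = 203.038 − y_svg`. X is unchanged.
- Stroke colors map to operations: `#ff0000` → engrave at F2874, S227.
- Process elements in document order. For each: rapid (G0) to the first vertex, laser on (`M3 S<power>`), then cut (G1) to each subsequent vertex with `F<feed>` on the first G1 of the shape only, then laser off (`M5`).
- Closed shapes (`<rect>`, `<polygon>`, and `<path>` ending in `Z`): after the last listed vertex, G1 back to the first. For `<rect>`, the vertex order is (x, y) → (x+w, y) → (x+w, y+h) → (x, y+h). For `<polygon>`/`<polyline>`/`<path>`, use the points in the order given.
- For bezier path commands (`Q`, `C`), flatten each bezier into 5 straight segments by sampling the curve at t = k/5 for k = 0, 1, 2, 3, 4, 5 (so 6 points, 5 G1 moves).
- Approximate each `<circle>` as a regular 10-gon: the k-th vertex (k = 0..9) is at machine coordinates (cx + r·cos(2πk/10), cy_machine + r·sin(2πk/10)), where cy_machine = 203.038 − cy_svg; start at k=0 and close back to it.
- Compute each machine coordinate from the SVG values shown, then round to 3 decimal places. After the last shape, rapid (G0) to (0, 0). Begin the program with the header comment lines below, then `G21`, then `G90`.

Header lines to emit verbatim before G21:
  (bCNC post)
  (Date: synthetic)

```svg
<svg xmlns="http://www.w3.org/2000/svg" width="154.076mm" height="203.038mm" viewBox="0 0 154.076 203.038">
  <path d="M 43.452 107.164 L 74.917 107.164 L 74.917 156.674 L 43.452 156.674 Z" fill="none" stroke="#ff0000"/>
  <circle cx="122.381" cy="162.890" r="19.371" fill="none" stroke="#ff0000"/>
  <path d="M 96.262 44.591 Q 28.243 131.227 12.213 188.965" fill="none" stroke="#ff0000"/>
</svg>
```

(bCNC post)
(Date: synthetic)
G21
G90
G0 X43.452 Y95.874
M3 S227
G1 X74.917 Y95.874 F2874
G1 X74.917 Y46.364
G1 X43.452 Y46.364
G1 X43.452 Y95.874
M5
G0 X141.752 Y40.148
M3 S227
G1 X138.052 Y51.534 F2874
G1 X128.367 Y58.571
G1 X116.395 Y58.571
G1 X106.710 Y51.534
G1 X103.010 Y40.148
G1 X106.710 Y28.762
G1 X116.395 Y21.725
G1 X128.367 Y21.725
G1 X138.052 Y28.762
G1 X141.752 Y40.148
M5
G0 X96.262 Y158.447
M3 S227
G1 X71.134 Y124.949 F2874
G1 X50.165 Y93.762
G1 X33.355 Y64.887
G1 X20.705 Y38.324
G1 X12.213 Y14.073
M5
G0 X0.000 Y0.000

viewBox `0 0 154.076 203.038` with mm width/height → 1 unit = 1 mm. Flip: y_m = 203.038 − y_svg.

**Shape 1** — `<path>` rectangle, stroke `#ff0000` → engrave (S227, F2874). Machine vertices: (43.452,95.874) → (74.917,95.874) → (74.917,46.364) → (43.452,46.364) → (43.452,95.874). Closed: final G1 returns to the first vertex.

**Shape 2** — `<circle>` circle, stroke `#ff0000` → engrave (S227, F2874). Machine vertices: (141.752,40.148) → (138.052,51.534) → (128.367,58.571) → (116.395,58.571) → (106.710,51.534) → (103.010,40.148) → (106.710,28.762) → (116.395,21.725) → (128.367,21.725) → (138.052,28.762) → (141.752,40.148). Closed: final G1 returns to the first vertex.

**Shape 3** — `<path>` quadratic bezier, stroke `#ff0000` → engrave (S227, F2874). Control points (SVG): P0=(96.262,44.591), P1=(28.243,131.227), P2=(12.213,188.965); sampled at t=k/5. Machine vertices: (96.262,158.447) → (71.134,124.949) → (50.165,93.762) → (33.355,64.887) → (20.705,38.324) → (12.213,14.073). Open path.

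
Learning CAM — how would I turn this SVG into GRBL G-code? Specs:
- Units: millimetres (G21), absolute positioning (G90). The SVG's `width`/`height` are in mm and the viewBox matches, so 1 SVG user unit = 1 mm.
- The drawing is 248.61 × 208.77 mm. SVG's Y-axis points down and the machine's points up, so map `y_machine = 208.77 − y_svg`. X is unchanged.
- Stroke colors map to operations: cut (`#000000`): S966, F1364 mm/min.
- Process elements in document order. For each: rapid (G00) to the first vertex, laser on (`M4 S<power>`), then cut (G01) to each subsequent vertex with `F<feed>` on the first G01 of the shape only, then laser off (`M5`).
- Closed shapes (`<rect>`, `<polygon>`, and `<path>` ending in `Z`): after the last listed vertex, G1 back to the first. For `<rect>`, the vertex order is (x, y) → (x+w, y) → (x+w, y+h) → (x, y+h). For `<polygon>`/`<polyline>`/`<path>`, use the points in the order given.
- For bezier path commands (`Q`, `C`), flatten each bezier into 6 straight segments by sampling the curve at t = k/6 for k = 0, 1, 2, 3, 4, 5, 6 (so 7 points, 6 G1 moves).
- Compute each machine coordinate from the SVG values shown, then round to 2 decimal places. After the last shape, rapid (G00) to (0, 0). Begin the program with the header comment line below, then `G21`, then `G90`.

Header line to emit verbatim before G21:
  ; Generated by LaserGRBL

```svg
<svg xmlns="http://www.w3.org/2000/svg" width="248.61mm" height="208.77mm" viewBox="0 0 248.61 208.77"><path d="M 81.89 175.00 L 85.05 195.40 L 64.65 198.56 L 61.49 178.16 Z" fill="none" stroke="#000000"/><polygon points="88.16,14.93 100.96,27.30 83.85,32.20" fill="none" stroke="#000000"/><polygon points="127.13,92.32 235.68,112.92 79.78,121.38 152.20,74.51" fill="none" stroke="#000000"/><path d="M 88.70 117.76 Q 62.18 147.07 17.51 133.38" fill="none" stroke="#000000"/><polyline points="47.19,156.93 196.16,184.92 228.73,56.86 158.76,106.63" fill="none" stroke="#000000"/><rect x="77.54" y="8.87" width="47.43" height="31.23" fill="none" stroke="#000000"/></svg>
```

1 u = 1 mm; y_m = 208.77 − y.

[1] `<path>` regular polygon, #000000→cut S966 F1364: (81.89,33.77) → (85.05,13.37) → (64.65,10.21) → (61.49,30.61) → (81.89,33.77) (closed)

[2] `<polygon>` regular polygon, #000000→cut S966 F1364: (88.16,193.84) → (100.96,181.47) → (83.85,176.57) → (88.16,193.84) (closed)

[3] `<polygon>` closed polygon, #000000→cut S966 F1364: (127.13,116.45) → (235.68,95.85) → (79.78,87.39) → (152.20,134.26) → (127.13,116.45) (closed)

[4] `<path>` quadratic bezier, #000000→cut S966 F1364: (88.70,91.01) → (79.36,82.43) → (69.00,76.25) → (57.64,72.45) → (45.27,71.04) → (31.90,72.02) → (17.51,75.39)

[5] `<polyline>` open polyline, #000000→cut S966 F1364: (47.19,51.84) → (196.16,23.85) → (228.73,151.91) → (158.76,102.14)

[6] `<rect>` rectangle, #000000→cut S966 F1364: (77.54,199.90) → (124.97,199.90) → (124.97,168.67) → (77.54,168.67) → (77.54,199.90) (closed)

; Generated by LaserGRBL
G21
G90
G00 X81.89 Y33.77
M4 S966
G01 X85.05 Y13.37 F1364
G01 X64.65 Y10.21
G01 X61.49 Y30.61
G01 X81.89 Y33.77
M5
G00 X88.16 Y193.84
M4 S966
G01 X100.96 Y181.47 F1364
G01 X83.85 Y176.57
G01 X88.16 Y193.84
M5
G00 X127.13 Y116.45
M4 S966
G01 X235.68 Y95.85 F1364
G01 X79.78 Y87.39
G01 X152.20 Y134.26
G01 X127.13 Y116.45
M5
G00 X88.70 Y91.01
M4 S966
G01 X79.36 Y82.43 F1364
G01 X69.00 Y76.25
G01 X57.64 Y72.45
G01 X45.27 Y71.04
G01 X31.90 Y72.02
G01 X17.51 Y75.39
M5
G00 X47.19 Y51.84
M4 S966
G01 X196.16 Y23.85 F1364
G01 X228.73 Y151.91
G01 X158.76 Y102.14
M5
G00 X77.54 Y199.90
M4 S966
G01 X124.97 Y199.90 F1364
G01 X124.97 Y168.67
G01 X77.54 Y168.67
G01 X77.54 Y199.90
M5
G00 X0.00 Y0.00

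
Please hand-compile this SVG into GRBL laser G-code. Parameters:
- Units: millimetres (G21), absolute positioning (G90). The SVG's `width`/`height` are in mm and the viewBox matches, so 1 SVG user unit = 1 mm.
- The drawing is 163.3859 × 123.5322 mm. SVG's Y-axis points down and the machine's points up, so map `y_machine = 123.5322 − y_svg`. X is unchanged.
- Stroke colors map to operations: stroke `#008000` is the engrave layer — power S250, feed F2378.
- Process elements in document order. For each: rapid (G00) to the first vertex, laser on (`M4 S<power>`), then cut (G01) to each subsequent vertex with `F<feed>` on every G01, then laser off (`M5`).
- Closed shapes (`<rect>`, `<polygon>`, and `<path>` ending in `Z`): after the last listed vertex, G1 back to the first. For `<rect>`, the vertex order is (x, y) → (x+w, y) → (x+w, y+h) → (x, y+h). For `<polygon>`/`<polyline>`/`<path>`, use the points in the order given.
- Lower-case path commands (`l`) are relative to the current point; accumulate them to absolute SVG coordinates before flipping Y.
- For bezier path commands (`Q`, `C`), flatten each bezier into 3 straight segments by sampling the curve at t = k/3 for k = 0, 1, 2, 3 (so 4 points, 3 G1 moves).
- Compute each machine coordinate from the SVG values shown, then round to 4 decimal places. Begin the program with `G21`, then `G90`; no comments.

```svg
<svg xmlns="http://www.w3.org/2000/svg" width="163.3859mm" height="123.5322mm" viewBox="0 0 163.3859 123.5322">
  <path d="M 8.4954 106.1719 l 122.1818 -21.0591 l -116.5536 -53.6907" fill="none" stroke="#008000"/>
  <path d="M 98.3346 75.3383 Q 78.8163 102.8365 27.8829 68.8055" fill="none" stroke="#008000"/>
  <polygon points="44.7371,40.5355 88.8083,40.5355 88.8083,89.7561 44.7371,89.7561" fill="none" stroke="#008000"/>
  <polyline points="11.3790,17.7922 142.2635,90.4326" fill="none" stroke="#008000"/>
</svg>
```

G21
G90
G00 X8.4954 Y17.3603
M4 S250
G01 X130.6772 Y38.4194 F2378
G01 X14.1236 Y92.1101 F2378
M5
G00 X98.3346 Y48.1939
M4 S250
G01 X81.8318 Y36.6983 F2378
G01 X58.3479 Y38.8759 F2378
G01 X27.8829 Y54.7267 F2378
M5
G00 X44.7371 Y82.9967
M4 S250
G01 X88.8083 Y82.9967 F2378
G01 X88.8083 Y33.7761 F2378
G01 X44.7371 Y33.7761 F2378
G01 X44.7371 Y82.9967 F2378
M5
G00 X11.3790 Y105.7400
M4 S250
G01 X142.2635 Y33.0996 F2378
M5

1 u = 1 mm; y_m = 123.5322 − y.

[1] `<path>` open polyline, #008000→engrave S250 F2378: (8.4954,17.3603) → (130.6772,38.4194) → (14.1236,92.1101)

[2] `<path>` quadratic bezier, #008000→engrave S250 F2378: (98.3346,48.1939) → (81.8318,36.6983) → (58.3479,38.8759) → (27.8829,54.7267)

[3] `<polygon>` rectangle, #008000→engrave S250 F2378: (44.7371,82.9967) → (88.8083,82.9967) → (88.8083,33.7761) → (44.7371,33.7761) → (44.7371,82.9967) (closed)

[4] `<polyline>` line segment, #008000→engrave S250 F2378: (11.3790,105.7400) → (142.2635,33.0996)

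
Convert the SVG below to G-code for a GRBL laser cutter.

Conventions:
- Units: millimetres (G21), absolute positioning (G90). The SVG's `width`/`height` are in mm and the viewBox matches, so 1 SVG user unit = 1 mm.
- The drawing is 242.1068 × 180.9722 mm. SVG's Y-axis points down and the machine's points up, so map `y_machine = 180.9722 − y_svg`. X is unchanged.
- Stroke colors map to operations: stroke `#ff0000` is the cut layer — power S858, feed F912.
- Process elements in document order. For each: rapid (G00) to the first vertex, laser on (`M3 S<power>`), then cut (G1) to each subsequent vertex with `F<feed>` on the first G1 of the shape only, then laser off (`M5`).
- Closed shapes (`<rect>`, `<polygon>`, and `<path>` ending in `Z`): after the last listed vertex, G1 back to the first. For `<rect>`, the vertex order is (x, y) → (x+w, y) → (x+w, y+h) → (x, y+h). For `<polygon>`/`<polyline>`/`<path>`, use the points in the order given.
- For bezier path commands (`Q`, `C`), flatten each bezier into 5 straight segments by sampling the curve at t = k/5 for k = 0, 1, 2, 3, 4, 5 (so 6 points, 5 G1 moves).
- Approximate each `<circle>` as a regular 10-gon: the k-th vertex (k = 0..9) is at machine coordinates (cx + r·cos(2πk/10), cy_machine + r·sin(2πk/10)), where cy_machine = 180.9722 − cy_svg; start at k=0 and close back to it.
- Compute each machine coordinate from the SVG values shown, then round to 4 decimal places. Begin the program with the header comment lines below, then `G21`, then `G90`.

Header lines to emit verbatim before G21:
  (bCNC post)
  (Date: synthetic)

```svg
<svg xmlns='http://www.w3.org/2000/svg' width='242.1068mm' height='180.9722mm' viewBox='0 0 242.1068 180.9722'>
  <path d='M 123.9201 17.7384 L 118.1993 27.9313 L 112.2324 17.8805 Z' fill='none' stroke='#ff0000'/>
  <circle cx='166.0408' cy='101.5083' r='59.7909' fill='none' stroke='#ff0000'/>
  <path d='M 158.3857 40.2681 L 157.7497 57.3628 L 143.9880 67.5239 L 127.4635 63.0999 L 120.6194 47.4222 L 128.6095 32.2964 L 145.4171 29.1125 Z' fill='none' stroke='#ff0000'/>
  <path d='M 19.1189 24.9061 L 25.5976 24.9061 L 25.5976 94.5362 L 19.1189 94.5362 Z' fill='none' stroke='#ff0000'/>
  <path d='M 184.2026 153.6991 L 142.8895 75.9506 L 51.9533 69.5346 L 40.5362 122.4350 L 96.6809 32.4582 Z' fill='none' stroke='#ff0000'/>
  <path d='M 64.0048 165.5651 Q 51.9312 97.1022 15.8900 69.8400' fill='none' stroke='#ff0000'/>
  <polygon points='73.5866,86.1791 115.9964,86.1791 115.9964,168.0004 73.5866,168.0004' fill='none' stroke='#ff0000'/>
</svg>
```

1 u = 1 mm; y_m = 180.9722 − y.

[1] `<path>` regular polygon, #ff0000→cut S858 F912: (123.9201,163.2338) → (118.1993,153.0409) → (112.2324,163.0917) → (123.9201,163.2338) (closed)

[2] `<circle>` circle, #ff0000→cut S858 F912: (225.8317,79.4639) → (214.4127,114.6081) → (184.5172,136.3284) → (147.5644,136.3284) → (117.6689,114.6081) → (106.2499,79.4639) → (117.6689,44.3197) → (147.5644,22.5994) → (184.5172,22.5994) → (214.4127,44.3197) → (225.8317,79.4639) (closed)

[3] `<path>` regular polygon, #ff0000→cut S858 F912: (158.3857,140.7041) → (157.7497,123.6094) → (143.9880,113.4483) → (127.4635,117.8723) → (120.6194,133.5500) → (128.6095,148.6758) → (145.4171,151.8597) → (158.3857,140.7041) (closed)

[4] `<path>` rectangle, #ff0000→cut S858 F912: (19.1189,156.0661) → (25.5976,156.0661) → (25.5976,86.4360) → (19.1189,86.4360) → (19.1189,156.0661) (closed)

[5] `<path>` closed polygon, #ff0000→cut S858 F912: (184.2026,27.2731) → (142.8895,105.0216) → (51.9533,111.4376) → (40.5362,58.5372) → (96.6809,148.5140) → (184.2026,27.2731) (closed)

[6] `<path>` quadratic bezier, #ff0000→cut S858 F912: (64.0048,15.4071) → (58.2167,41.1442) → (50.5111,63.5853) → (40.8881,82.7303) → (29.3478,98.5793) → (15.8900,111.1322)

[7] `<polygon>` rectangle, #ff0000→cut S858 F912: (73.5866,94.7931) → (115.9964,94.7931) → (115.9964,12.9718) → (73.5866,12.9718) → (73.5866,94.7931) (closed)

(bCNC post)
(Date: synthetic)
G21
G90
G00 X123.9201 Y163.2338
M3 S858
G1 X118.1993 Y153.0409 F912
G1 X112.2324 Y163.0917
G1 X123.9201 Y163.2338
M5
G00 X225.8317 Y79.4639
M3 S858
G1 X214.4127 Y114.6081 F912
G1 X184.5172 Y136.3284
G1 X147.5644 Y136.3284
G1 X117.6689 Y114.6081
G1 X106.2499 Y79.4639
G1 X117.6689 Y44.3197
G1 X147.5644 Y22.5994
G1 X184.5172 Y22.5994
G1 X214.4127 Y44.3197
G1 X225.8317 Y79.4639
M5
G00 X158.3857 Y140.7041
M3 S858
G1 X157.7497 Y123.6094 F912
G1 X143.9880 Y113.4483
G1 X127.4635 Y117.8723
G1 X120.6194 Y133.5500
G1 X128.6095 Y148.6758
G1 X145.4171 Y151.8597
G1 X158.3857 Y140.7041
M5
G00 X19.1189 Y156.0661
M3 S858
G1 X25.5976 Y156.0661 F912
G1 X25.5976 Y86.4360
G1 X19.1189 Y86.4360
G1 X19.1189 Y156.0661
M5
G00 X184.2026 Y27.2731
M3 S858
G1 X142.8895 Y105.0216 F912
G1 X51.9533 Y111.4376
G1 X40.5362 Y58.5372
G1 X96.6809 Y148.5140
G1 X184.2026 Y27.2731
M5
G00 X64.0048 Y15.4071
M3 S858
G1 X58.2167 Y41.1442 F912
G1 X50.5111 Y63.5853
G1 X40.8881 Y82.7303
G1 X29.3478 Y98.5793
G1 X15.8900 Y111.1322
M5
G00 X73.5866 Y94.7931
M3 S858
G1 X115.9964 Y94.7931 F912
G1 X115.9964 Y12.9718
G1 X73.5866 Y12.9718
G1 X73.5866 Y94.7931
M5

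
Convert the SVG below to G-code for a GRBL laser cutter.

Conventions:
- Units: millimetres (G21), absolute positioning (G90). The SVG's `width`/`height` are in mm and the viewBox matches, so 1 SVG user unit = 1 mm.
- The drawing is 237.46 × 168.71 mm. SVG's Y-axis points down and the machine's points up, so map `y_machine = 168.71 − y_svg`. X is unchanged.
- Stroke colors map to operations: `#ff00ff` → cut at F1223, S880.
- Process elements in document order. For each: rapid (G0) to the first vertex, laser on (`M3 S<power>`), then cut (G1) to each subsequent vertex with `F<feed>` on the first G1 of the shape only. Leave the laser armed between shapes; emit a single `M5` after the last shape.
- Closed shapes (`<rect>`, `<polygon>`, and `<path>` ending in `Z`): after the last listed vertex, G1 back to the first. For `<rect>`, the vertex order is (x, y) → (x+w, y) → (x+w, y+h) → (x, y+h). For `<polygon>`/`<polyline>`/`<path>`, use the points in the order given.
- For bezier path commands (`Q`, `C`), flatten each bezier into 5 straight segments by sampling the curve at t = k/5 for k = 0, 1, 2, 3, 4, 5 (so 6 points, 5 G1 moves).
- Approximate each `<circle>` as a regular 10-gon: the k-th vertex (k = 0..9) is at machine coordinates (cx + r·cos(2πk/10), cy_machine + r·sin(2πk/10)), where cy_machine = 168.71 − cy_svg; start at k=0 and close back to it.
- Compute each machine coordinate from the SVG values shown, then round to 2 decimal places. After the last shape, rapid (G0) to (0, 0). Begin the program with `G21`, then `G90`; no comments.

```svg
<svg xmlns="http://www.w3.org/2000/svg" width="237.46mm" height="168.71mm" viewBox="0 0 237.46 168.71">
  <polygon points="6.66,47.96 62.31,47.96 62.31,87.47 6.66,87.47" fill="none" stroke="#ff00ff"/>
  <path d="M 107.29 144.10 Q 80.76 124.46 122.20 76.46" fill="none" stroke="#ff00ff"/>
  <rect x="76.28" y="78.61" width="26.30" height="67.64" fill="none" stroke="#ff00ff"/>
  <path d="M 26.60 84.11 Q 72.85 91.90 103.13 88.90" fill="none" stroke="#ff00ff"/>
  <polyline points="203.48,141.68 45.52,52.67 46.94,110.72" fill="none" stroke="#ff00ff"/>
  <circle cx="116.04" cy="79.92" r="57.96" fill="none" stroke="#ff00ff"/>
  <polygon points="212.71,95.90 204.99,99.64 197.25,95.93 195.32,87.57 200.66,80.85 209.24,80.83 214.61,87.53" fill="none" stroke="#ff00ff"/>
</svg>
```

viewBox `0 0 237.46 168.71` with mm width/height → 1 unit = 1 mm. Flip: y_m = 168.71 − y_svg.

**Shape 1** — `<polygon>` rectangle, stroke `#ff00ff` → cut (S880, F1223). Machine vertices: (6.66,120.75) → (62.31,120.75) → (62.31,81.24) → (6.66,81.24) → (6.66,120.75). Closed: final G1 returns to the first vertex.

**Shape 2** — `<path>` quadratic bezier, stroke `#ff00ff` → cut (S880, F1223). Control points (SVG): P0=(107.29,144.10), P1=(80.76,124.46), P2=(122.20,76.46); sampled at t=k/5. Machine vertices: (107.29,24.61) → (99.40,33.60) → (96.94,44.86) → (99.92,58.39) → (108.34,74.18) → (122.20,92.25). Open path.

**Shape 3** — `<rect>` rectangle, stroke `#ff00ff` → cut (S880, F1223). Machine vertices: (76.28,90.10) → (102.58,90.10) → (102.58,22.46) → (76.28,22.46) → (76.28,90.10). Closed: final G1 returns to the first vertex.

**Shape 4** — `<path>` quadratic bezier, stroke `#ff00ff` → cut (S880, F1223). Control points (SVG): P0=(26.60,84.11), P1=(72.85,91.90), P2=(103.13,88.90); sampled at t=k/5. Machine vertices: (26.60,84.60) → (44.46,81.92) → (61.04,80.09) → (76.35,79.14) → (90.38,79.04) → (103.13,79.81). Open path.

**Shape 5** — `<polyline>` open polyline, stroke `#ff00ff` → cut (S880, F1223). Machine vertices: (203.48,27.03) → (45.52,116.04) → (46.94,57.99). Open path.

**Shape 6** — `<circle>` circle, stroke `#ff00ff` → cut (S880, F1223). Machine vertices: (174.00,88.79) → (162.93,122.86) → (133.95,143.91) → (98.13,143.91) → (69.15,122.86) → (58.08,88.79) → (69.15,54.72) → (98.13,33.67) → (133.95,33.67) → (162.93,54.72) → (174.00,88.79). Closed: final G1 returns to the first vertex.

**Shape 7** — `<polygon>` regular polygon, stroke `#ff00ff` → cut (S880, F1223). Machine vertices: (212.71,72.81) → (204.99,69.07) → (197.25,72.78) → (195.32,81.14) → (200.66,87.86) → (209.24,87.88) → (214.61,81.18) → (212.71,72.81). Closed: final G1 returns to the first vertex.

G21
G90
G0 X6.66 Y120.75
M3 S880
G1 X62.31 Y120.75 F1223
G1 X62.31 Y81.24
G1 X6.66 Y81.24
G1 X6.66 Y120.75
G0 X107.29 Y24.61
M3 S880
G1 X99.40 Y33.60 F1223
G1 X96.94 Y44.86
G1 X99.92 Y58.39
G1 X108.34 Y74.18
G1 X122.20 Y92.25
G0 X76.28 Y90.10
M3 S880
G1 X102.58 Y90.10 F1223
G1 X102.58 Y22.46
G1 X76.28 Y22.46
G1 X76.28 Y90.10
G0 X26.60 Y84.60
M3 S880
G1 X44.46 Y81.92 F1223
G1 X61.04 Y80.09
G1 X76.35 Y79.14
G1 X90.38 Y79.04
G1 X103.13 Y79.81
G0 X203.48 Y27.03
M3 S880
G1 X45.52 Y116.04 F1223
G1 X46.94 Y57.99
G0 X174.00 Y88.79
M3 S880
G1 X162.93 Y122.86 F1223
G1 X133.95 Y143.91
G1 X98.13 Y143.91
G1 X69.15 Y122.86
G1 X58.08 Y88.79
G1 X69.15 Y54.72
G1 X98.13 Y33.67
G1 X133.95 Y33.67
G1 X162.93 Y54.72
G1 X174.00 Y88.79
G0 X212.71 Y72.81
M3 S880
G1 X204.99 Y69.07 F1223
G1 X197.25 Y72.78
G1 X195.32 Y81.14
G1 X200.66 Y87.86
G1 X209.24 Y87.88
G1 X214.61 Y81.18
G1 X212.71 Y72.81
M5
G0 X0.00 Y0.00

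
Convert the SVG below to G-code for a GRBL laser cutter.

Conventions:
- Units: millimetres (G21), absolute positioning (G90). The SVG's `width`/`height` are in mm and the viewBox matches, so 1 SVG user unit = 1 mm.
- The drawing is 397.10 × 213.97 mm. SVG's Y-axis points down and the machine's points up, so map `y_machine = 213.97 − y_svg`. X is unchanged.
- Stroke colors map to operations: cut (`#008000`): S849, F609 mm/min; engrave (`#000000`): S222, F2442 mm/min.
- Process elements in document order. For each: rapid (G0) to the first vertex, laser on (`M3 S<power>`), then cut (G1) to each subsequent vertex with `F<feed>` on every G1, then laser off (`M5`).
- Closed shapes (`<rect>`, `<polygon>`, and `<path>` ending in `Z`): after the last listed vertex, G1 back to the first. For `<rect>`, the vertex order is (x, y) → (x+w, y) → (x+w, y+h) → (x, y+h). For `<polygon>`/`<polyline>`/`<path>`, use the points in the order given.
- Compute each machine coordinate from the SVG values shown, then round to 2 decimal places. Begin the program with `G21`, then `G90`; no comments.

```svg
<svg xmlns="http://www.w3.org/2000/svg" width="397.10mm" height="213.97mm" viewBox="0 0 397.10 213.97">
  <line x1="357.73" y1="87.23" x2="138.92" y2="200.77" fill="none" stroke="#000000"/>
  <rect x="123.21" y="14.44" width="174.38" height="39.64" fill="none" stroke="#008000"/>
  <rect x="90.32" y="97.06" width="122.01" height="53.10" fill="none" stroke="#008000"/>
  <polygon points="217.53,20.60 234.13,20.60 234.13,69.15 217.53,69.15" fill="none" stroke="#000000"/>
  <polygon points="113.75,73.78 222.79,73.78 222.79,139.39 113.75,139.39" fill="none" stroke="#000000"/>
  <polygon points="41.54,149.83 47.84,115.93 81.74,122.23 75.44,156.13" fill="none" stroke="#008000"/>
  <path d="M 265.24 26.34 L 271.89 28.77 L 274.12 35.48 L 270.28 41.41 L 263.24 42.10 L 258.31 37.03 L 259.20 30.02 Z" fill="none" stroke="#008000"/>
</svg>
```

G21
G90
G0 X357.73 Y126.74
M3 S222
G1 X138.92 Y13.20 F2442
M5
G0 X123.21 Y199.53
M3 S849
G1 X297.59 Y199.53 F609
G1 X297.59 Y159.89 F609
G1 X123.21 Y159.89 F609
G1 X123.21 Y199.53 F609
M5
G0 X90.32 Y116.91
M3 S849
G1 X212.33 Y116.91 F609
G1 X212.33 Y63.81 F609
G1 X90.32 Y63.81 F609
G1 X90.32 Y116.91 F609
M5
G0 X217.53 Y193.37
M3 S222
G1 X234.13 Y193.37 F2442
G1 X234.13 Y144.82 F2442
G1 X217.53 Y144.82 F2442
G1 X217.53 Y193.37 F2442
M5
G0 X113.75 Y140.19
M3 S222
G1 X222.79 Y140.19 F2442
G1 X222.79 Y74.58 F2442
G1 X113.75 Y74.58 F2442
G1 X113.75 Y140.19 F2442
M5
G0 X41.54 Y64.14
M3 S849
G1 X47.84 Y98.04 F609
G1 X81.74 Y91.74 F609
G1 X75.44 Y57.84 F609
G1 X41.54 Y64.14 F609
M5
G0 X265.24 Y187.63
M3 S849
G1 X271.89 Y185.20 F609
G1 X274.12 Y178.49 F609
G1 X270.28 Y172.56 F609
G1 X263.24 Y171.87 F609
G1 X258.31 Y176.94 F609
G1 X259.20 Y183.95 F609
G1 X265.24 Y187.63 F609
M5

Since the viewBox matches the mm dimensions, user units are millimetres directly. The only transform is the Y-flip y_m = 213.97 − y_svg.

Shape 1 is a line segment drawn with `<line>`. Its stroke #000000 means engrave at S222, F2442. After flipping Y the toolpath is (357.73,126.74) → (138.92,13.20).

Shape 2 is a rectangle drawn with `<rect>`. Its stroke #008000 means cut at S849, F609. After flipping Y the toolpath is (123.21,199.53) → (297.59,199.53) → (297.59,159.89) → (123.21,159.89) → (123.21,199.53), returning to the start.

Shape 3 is a rectangle drawn with `<rect>`. Its stroke #008000 means cut at S849, F609. After flipping Y the toolpath is (90.32,116.91) → (212.33,116.91) → (212.33,63.81) → (90.32,63.81) → (90.32,116.91), returning to the start.

Shape 4 is a rectangle drawn with `<polygon>`. Its stroke #000000 means engrave at S222, F2442. After flipping Y the toolpath is (217.53,193.37) → (234.13,193.37) → (234.13,144.82) → (217.53,144.82) → (217.53,193.37), returning to the start.

Shape 5 is a rectangle drawn with `<polygon>`. Its stroke #000000 means engrave at S222, F2442. After flipping Y the toolpath is (113.75,140.19) → (222.79,140.19) → (222.79,74.58) → (113.75,74.58) → (113.75,140.19), returning to the start.

Shape 6 is a regular polygon drawn with `<polygon>`. Its stroke #008000 means cut at S849, F609. After flipping Y the toolpath is (41.54,64.14) → (47.84,98.04) → (81.74,91.74) → (75.44,57.84) → (41.54,64.14), returning to the start.

Shape 7 is a regular polygon drawn with `<path>`. Its stroke #008000 means cut at S849, F609. After flipping Y the toolpath is (265.24,187.63) → (271.89,185.20) → (274.12,178.49) → (270.28,172.56) → (263.24,171.87) → (258.31,176.94) → (259.20,183.95) → (265.24,187.63), returning to the start.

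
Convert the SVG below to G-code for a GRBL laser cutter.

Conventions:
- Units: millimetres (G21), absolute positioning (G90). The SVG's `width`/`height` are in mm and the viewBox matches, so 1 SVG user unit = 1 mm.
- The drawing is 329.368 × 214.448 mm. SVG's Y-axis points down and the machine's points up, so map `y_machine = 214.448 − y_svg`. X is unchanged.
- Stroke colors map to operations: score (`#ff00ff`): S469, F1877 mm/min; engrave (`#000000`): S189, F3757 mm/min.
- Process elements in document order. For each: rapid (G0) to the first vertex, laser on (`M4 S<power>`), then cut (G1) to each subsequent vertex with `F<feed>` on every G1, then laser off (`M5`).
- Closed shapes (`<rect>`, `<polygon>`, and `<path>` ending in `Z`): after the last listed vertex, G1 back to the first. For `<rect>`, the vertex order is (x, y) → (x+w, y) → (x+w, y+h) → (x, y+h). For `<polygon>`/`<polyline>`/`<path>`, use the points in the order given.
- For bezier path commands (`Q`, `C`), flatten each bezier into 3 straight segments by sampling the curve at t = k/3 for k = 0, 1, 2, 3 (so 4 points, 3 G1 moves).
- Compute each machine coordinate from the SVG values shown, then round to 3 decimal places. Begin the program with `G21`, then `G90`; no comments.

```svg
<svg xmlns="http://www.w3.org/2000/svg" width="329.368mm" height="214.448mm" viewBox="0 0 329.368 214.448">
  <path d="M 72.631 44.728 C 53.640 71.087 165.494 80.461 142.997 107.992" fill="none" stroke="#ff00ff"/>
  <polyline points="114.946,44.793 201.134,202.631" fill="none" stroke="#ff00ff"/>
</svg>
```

1 u = 1 mm; y_m = 214.448 − y.

[1] `<path>` cubic bezier, #ff00ff→score S469 F1877: (72.631,169.720) → (87.433,147.721) → (130.532,129.236) → (142.997,106.456)

[2] `<polyline>` line segment, #ff00ff→score S469 F1877: (114.946,169.655) → (201.134,11.817)

G21
G90
G0 X72.631 Y169.720
M4 S469
G1 X87.433 Y147.721 F1877
G1 X130.532 Y129.236 F1877
G1 X142.997 Y106.456 F1877
M5
G0 X114.946 Y169.655
M4 S469
G1 X201.134 Y11.817 F1877
M5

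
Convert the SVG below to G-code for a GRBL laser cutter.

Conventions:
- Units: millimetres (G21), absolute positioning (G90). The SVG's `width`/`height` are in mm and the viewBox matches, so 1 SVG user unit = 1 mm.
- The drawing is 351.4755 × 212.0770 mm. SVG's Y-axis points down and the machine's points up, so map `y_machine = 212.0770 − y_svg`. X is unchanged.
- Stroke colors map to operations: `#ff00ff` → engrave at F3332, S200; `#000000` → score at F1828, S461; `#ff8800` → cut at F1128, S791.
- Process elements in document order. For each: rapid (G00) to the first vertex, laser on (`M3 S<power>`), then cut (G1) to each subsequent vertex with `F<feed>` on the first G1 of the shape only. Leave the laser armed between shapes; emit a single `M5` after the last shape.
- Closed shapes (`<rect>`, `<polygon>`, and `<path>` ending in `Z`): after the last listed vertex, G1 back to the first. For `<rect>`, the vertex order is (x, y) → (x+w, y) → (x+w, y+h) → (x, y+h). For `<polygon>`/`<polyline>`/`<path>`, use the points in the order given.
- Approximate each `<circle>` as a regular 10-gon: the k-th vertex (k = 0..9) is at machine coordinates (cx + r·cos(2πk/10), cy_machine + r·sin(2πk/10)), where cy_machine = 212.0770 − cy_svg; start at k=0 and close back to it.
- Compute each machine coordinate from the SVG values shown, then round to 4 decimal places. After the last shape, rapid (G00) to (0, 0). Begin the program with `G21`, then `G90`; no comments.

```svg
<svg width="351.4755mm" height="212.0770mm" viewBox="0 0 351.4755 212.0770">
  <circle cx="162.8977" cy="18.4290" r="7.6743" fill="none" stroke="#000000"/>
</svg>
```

1 u = 1 mm; y_m = 212.0770 − y.

[1] `<circle>` circle, #000000→score S461 F1828: (170.5720,193.6480) → (169.1063,198.1588) → (165.2692,200.9467) → (160.5262,200.9467) → (156.6891,198.1588) → (155.2234,193.6480) → (156.6891,189.1372) → (160.5262,186.3493) → (165.2692,186.3493) → (169.1063,189.1372) → (170.5720,193.6480) (closed)

G21
G90
G00 X170.5720 Y193.6480
M3 S461
G1 X169.1063 Y198.1588 F1828
G1 X165.2692 Y200.9467
G1 X160.5262 Y200.9467
G1 X156.6891 Y198.1588
G1 X155.2234 Y193.6480
G1 X156.6891 Y189.1372
G1 X160.5262 Y186.3493
G1 X165.2692 Y186.3493
G1 X169.1063 Y189.1372
G1 X170.5720 Y193.6480
M5
G00 X0.0000 Y0.0000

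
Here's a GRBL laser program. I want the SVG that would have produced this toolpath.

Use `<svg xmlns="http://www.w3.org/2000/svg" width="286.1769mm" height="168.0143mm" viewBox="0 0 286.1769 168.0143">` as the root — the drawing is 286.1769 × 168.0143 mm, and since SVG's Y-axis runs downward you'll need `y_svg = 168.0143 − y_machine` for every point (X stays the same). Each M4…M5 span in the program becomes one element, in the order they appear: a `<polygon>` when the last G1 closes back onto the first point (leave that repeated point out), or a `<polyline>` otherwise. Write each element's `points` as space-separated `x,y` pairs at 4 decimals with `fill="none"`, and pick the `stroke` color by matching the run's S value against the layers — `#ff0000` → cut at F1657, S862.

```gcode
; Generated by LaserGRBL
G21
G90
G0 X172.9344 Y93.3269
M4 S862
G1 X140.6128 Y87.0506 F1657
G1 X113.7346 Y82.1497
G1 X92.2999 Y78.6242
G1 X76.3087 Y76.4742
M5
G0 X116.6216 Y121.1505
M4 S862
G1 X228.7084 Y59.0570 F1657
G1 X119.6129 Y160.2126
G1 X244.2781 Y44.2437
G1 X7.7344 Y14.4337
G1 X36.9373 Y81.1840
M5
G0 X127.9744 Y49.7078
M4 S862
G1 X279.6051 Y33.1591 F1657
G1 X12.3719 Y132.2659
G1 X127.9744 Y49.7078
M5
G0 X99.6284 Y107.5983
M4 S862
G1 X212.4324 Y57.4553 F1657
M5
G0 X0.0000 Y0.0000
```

<svg xmlns="http://www.w3.org/2000/svg" width="286.1769mm" height="168.0143mm" viewBox="0 0 286.1769 168.0143">
  <polyline points="172.9344,74.6874 140.6128,80.9637 113.7346,85.8646 92.2999,89.3901 76.3087,91.5401" fill="none" stroke="#ff0000"/>
  <polyline points="116.6216,46.8638 228.7084,108.9573 119.6129,7.8017 244.2781,123.7706 7.7344,153.5806 36.9373,86.8303" fill="none" stroke="#ff0000"/>
  <polygon points="127.9744,118.3065 279.6051,134.8552 12.3719,35.7484" fill="none" stroke="#ff0000"/>
  <polyline points="99.6284,60.4160 212.4324,110.5590" fill="none" stroke="#ff0000"/>
</svg>

Each laser-on run becomes one SVG element. Flip Y back into SVG space with y_svg = 168.0143 − y_machine. Every run uses S862, so all elements get stroke `#ff0000` (cut).

Run 1: The run is open, so emit a `<polyline>` with points (Y-flipped): 172.9344,74.6874 140.6128,80.9637 113.7346,85.8646 92.2999,89.3901 76.3087,91.5401.

Run 2: The run is open, so emit a `<polyline>` with points (Y-flipped): 116.6216,46.8638 228.7084,108.9573 119.6129,7.8017 244.2781,123.7706 7.7344,153.5806 36.9373,86.8303.

Run 3: The run returns to its start, so emit a `<polygon>` with points (Y-flipped): 127.9744,118.3065 279.6051,134.8552 12.3719,35.7484.

Run 4: The run is open, so emit a `<polyline>` with points (Y-flipped): 99.6284,60.4160 212.4324,110.5590.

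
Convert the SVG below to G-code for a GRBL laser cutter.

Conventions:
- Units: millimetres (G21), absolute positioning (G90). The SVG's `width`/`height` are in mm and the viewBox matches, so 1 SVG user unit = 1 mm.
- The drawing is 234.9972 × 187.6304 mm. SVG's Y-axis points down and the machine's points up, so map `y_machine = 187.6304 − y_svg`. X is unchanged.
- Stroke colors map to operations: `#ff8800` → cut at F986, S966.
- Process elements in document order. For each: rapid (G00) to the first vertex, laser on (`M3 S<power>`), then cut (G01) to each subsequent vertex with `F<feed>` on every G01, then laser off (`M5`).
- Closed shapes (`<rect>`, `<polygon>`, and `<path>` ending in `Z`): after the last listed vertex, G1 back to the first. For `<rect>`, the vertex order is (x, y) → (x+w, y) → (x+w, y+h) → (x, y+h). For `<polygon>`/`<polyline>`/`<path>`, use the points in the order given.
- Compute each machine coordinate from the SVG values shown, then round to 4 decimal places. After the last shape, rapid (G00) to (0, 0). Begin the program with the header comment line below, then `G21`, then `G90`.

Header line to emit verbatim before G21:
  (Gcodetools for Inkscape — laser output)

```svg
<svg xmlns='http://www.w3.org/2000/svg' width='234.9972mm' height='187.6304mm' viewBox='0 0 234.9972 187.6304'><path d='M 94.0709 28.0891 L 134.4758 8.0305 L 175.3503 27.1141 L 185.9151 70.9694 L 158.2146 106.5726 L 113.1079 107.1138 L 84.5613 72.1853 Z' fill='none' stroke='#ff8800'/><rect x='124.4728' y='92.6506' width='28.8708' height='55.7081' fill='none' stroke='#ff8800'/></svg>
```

1 u = 1 mm; y_m = 187.6304 − y.

[1] `<path>` regular polygon, #ff8800→cut S966 F986: (94.0709,159.5413) → (134.4758,179.5999) → (175.3503,160.5163) → (185.9151,116.6610) → (158.2146,81.0578) → (113.1079,80.5166) → (84.5613,115.4451) → (94.0709,159.5413) (closed)

[2] `<rect>` rectangle, #ff8800→cut S966 F986: (124.4728,94.9798) → (153.3436,94.9798) → (153.3436,39.2717) → (124.4728,39.2717) → (124.4728,94.9798) (closed)

(Gcodetools for Inkscape — laser output)
G21
G90
G00 X94.0709 Y159.5413
M3 S966
G01 X134.4758 Y179.5999 F986
G01 X175.3503 Y160.5163 F986
G01 X185.9151 Y116.6610 F986
G01 X158.2146 Y81.0578 F986
G01 X113.1079 Y80.5166 F986
G01 X84.5613 Y115.4451 F986
G01 X94.0709 Y159.5413 F986
M5
G00 X124.4728 Y94.9798
M3 S966
G01 X153.3436 Y94.9798 F986
G01 X153.3436 Y39.2717 F986
G01 X124.4728 Y39.2717 F986
G01 X124.4728 Y94.9798 F986
M5
G00 X0.0000 Y0.0000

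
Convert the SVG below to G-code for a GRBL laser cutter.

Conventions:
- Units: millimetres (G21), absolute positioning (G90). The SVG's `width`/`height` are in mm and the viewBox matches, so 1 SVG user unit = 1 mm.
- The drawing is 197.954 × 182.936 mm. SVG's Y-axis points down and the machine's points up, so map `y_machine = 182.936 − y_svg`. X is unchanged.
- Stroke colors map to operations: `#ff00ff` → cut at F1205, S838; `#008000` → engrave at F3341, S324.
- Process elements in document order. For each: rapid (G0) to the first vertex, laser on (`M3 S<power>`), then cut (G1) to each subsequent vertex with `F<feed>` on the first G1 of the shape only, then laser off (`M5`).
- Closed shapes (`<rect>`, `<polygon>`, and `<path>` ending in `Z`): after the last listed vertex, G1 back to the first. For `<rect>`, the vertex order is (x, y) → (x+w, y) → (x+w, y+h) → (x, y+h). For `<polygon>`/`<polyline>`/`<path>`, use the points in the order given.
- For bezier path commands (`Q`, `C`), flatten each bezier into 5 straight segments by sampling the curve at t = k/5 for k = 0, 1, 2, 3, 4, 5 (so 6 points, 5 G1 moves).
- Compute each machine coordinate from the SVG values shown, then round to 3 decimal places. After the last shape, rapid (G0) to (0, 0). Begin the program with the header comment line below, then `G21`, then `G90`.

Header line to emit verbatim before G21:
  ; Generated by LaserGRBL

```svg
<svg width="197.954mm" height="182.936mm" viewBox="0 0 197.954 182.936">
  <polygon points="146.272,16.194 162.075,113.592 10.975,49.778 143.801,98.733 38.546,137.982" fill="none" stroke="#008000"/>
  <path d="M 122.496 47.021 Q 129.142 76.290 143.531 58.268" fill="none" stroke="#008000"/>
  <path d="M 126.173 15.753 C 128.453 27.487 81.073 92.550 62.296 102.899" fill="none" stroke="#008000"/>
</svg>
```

viewBox `0 0 197.954 182.936` with mm width/height → 1 unit = 1 mm. Flip: y_m = 182.936 − y_svg.

**Shape 1** — `<polygon>` closed polygon, stroke `#008000` → engrave (S324, F3341). Machine vertices: (146.272,166.742) → (162.075,69.344) → (10.975,133.158) → (143.801,84.203) → (38.546,44.954) → (146.272,166.742). Closed: final G1 returns to the first vertex.

**Shape 2** — `<path>` quadratic bezier, stroke `#008000` → engrave (S324, F3341). Control points (SVG): P0=(122.496,47.021), P1=(129.142,76.290), P2=(143.531,58.268); sampled at t=k/5. Machine vertices: (122.496,135.915) → (125.464,126.099) → (129.052,120.066) → (133.259,117.817) → (138.085,119.351) → (143.531,124.668). Open path.

**Shape 3** — `<path>` cubic bezier, stroke `#008000` → engrave (S324, F3341). Control points (SVG): P0=(126.173,15.753), P1=(128.453,27.487), P2=(81.073,92.550), P3=(62.296,102.899); sampled at t=k/5. Machine vertices: (126.173,167.183) → (122.208,154.607) → (110.081,134.419) → (93.549,111.804) → (76.368,91.948) → (62.296,80.037). Open path.

; Generated by LaserGRBL
G21
G90
G0 X146.272 Y166.742
M3 S324
G1 X162.075 Y69.344 F3341
G1 X10.975 Y133.158
G1 X143.801 Y84.203
G1 X38.546 Y44.954
G1 X146.272 Y166.742
M5
G0 X122.496 Y135.915
M3 S324
G1 X125.464 Y126.099 F3341
G1 X129.052 Y120.066
G1 X133.259 Y117.817
G1 X138.085 Y119.351
G1 X143.531 Y124.668
M5
G0 X126.173 Y167.183
M3 S324
G1 X122.208 Y154.607 F3341
G1 X110.081 Y134.419
G1 X93.549 Y111.804
G1 X76.368 Y91.948
G1 X62.296 Y80.037
M5
G0 X0.000 Y0.000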